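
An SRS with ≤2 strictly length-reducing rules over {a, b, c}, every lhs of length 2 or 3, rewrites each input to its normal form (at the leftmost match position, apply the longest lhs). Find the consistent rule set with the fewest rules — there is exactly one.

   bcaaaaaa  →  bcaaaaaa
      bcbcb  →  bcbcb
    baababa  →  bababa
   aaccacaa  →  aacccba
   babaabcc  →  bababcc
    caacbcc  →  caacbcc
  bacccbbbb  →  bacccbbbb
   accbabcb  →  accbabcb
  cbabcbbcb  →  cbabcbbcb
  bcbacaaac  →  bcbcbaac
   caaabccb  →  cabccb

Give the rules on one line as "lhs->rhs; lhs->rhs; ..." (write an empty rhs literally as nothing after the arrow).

aab->ab; aca->cb

  | bcaaaaaa
  | bcbcb
  | baababa => bababa
  | aaccacaa => aacccba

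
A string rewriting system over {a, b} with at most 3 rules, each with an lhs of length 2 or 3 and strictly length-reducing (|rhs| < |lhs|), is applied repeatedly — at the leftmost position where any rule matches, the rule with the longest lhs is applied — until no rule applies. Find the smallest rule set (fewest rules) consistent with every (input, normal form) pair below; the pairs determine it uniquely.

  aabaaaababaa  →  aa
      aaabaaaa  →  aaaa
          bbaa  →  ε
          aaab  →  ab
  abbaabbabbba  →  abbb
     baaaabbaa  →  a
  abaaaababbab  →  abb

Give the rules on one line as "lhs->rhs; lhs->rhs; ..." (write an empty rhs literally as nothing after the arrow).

aab->ab; ba->

  | aabaaaababaa => abaaaababaa => aaaababaa => aaababaa => aababaa => ababaa => abaa => aa
  | aaabaaaa => aabaaaa => abaaaa => aaaa
  | bbaa => ba => ε
  | aaab => aab => ab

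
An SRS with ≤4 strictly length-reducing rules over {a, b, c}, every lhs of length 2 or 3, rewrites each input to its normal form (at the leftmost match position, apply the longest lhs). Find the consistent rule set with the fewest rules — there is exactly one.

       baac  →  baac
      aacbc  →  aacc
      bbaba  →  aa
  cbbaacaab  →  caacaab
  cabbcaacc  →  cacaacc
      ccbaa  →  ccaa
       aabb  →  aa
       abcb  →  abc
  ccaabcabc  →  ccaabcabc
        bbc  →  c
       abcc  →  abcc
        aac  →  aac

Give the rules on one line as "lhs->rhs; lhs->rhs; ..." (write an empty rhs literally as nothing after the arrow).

aba->aa; bb->; cb->c

  | baac
  | aacbc => aacc
  | bbaba => aba => aa
  | cbbaacaab => cbaacaab => caacaab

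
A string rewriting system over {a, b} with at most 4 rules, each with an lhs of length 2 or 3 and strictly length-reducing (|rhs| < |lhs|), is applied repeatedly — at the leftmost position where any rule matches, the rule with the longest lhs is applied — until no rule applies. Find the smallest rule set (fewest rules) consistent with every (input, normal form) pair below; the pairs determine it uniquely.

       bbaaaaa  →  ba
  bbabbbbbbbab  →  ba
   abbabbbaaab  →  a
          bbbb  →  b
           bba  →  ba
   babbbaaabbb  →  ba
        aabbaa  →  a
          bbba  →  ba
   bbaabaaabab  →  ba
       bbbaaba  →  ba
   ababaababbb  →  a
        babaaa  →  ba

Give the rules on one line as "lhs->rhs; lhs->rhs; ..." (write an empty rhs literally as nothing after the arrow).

  | bbaaaaa => baaaaa => baaaa => baaa => baa => ba
  | bbabbbbbbbab => babbbbbbbab => babbbbbbab => babbbbbab => babbbbab => babbbab => babbab => babab => baab => bab => ba
  | abbabbbaaab => ababbbaaab => aabbbaaab => abbbaaab => abbaaab => abaaab => aaaab => aaab => aab => ab => a
  | bbbb => bbb => bb => b

aa->a; ab->a; bb->b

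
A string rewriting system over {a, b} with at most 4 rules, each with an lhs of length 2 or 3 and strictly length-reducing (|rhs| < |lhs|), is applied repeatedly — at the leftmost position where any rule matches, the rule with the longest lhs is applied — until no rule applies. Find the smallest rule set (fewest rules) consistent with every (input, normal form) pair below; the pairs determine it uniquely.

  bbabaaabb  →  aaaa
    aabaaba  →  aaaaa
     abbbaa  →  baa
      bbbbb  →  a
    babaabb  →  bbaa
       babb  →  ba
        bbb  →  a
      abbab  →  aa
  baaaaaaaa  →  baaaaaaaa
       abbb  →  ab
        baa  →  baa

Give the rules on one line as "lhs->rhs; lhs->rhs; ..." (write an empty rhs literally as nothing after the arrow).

  | bbabaaabb => bbbaaabb => aaaabb => aaaab => aaaa
  | aabaaba => aaaaba => aaaaa
  | abbbaa => abaa => baa
  | bbbbb => abb => a

aab->aa; aba->ba; abb->a; bbb->a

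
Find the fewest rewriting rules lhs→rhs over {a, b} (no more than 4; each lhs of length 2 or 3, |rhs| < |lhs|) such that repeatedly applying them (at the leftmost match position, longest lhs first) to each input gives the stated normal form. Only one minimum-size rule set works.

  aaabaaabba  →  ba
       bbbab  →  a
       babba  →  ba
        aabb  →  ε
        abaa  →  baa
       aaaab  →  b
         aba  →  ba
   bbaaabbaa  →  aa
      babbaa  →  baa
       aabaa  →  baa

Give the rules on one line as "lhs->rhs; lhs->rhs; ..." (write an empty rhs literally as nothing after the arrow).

ab->b; bab->a; bb->

  | aaabaaabba => aabaaabba => abaaabba => baaabba => baabba => babba => aba => ba
  | bbbab => bab => a
  | babba => aba => ba
  | aabb => abb => bb => ε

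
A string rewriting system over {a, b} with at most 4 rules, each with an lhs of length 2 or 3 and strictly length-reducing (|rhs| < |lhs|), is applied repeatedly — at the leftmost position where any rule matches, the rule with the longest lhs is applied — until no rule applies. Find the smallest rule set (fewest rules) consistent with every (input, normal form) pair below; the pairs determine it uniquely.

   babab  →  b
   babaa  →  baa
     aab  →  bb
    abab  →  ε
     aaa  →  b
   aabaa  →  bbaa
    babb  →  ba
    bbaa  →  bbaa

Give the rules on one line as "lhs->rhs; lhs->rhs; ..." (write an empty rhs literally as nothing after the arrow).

  | babab => bab => b
  | babaa => baa
  | aab => bb
  | abab => ab => ε

aaa->b; aab->bb; ab->; abb->a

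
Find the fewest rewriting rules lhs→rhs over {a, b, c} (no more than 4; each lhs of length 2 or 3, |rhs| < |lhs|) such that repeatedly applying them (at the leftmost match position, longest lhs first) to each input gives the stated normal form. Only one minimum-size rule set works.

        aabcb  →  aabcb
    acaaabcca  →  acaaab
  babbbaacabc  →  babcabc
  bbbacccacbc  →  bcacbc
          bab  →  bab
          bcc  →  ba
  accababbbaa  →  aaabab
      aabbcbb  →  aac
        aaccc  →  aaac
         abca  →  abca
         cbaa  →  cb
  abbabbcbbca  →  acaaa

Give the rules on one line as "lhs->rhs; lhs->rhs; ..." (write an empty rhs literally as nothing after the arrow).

  | aabcb
  | acaaabcca => acaaabaa => acaaab
  | babbbaacabc => babaacabc => babcabc
  | bbbacccacbc => bacccacbc => baacacbc => bcacbc

baa->b; bb->; bba->ca; cc->a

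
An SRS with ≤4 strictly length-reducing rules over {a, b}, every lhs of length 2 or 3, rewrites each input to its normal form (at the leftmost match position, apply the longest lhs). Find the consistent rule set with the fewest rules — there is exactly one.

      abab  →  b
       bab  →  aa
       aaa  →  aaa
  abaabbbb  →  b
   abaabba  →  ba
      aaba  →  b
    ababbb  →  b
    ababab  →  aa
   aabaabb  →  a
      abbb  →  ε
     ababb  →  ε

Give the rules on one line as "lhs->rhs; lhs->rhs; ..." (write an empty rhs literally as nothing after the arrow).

ab->; aba->bb; bab->aa; bb->

  | abab => bbb => b
  | bab => aa
  | aaa
  | abaabbbb => bbabbbb => abbbb => bbb => b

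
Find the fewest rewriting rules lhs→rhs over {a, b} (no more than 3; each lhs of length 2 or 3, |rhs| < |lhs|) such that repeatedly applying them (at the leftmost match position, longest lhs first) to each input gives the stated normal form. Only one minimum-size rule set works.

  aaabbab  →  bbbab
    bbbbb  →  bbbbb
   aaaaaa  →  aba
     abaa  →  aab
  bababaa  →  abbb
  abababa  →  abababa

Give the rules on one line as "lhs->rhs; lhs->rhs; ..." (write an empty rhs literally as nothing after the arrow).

aaa->b; baa->ab

  | aaabbab => bbbab
  | bbbbb
  | aaaaaa => baaa => aba
  | abaa => aab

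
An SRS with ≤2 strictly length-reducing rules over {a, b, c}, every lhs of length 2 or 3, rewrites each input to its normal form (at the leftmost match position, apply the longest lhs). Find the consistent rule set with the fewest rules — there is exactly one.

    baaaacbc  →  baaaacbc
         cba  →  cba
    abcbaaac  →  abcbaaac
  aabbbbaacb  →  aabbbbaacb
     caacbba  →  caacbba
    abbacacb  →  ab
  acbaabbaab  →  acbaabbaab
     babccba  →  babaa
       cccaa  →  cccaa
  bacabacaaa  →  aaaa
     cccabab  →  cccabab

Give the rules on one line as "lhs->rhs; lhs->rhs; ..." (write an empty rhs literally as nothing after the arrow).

  | baaaacbc
  | cba
  | abcbaaac
  | aabbbbaacb

bac->; ccb->a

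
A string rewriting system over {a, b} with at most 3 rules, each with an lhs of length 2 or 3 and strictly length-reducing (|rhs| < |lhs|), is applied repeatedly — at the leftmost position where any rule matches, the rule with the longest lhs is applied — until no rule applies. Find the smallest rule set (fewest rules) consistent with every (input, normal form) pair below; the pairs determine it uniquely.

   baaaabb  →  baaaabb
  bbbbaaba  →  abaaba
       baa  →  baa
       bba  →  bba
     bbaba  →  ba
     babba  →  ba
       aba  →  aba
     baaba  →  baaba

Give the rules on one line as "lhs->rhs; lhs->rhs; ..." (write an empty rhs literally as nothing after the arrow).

bab->; bbb->a

  | baaaabb
  | bbbbaaba => abaaba
  | baa
  | bba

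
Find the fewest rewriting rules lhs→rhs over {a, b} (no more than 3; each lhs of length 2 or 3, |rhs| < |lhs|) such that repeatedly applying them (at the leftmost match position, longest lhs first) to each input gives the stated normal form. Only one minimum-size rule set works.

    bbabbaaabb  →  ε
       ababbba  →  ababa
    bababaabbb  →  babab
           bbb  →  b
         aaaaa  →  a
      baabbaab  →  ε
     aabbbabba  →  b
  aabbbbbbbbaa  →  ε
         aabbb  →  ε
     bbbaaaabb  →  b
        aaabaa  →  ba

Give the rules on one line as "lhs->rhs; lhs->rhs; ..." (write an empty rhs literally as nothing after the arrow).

aa->b; bb->

  | bbabbaaabb => abbaaabb => aaaabb => baabb => bbbb => bb => ε
  | ababbba => ababa
  | bababaabbb => bababbbbb => bababbb => babab
  | bbb => b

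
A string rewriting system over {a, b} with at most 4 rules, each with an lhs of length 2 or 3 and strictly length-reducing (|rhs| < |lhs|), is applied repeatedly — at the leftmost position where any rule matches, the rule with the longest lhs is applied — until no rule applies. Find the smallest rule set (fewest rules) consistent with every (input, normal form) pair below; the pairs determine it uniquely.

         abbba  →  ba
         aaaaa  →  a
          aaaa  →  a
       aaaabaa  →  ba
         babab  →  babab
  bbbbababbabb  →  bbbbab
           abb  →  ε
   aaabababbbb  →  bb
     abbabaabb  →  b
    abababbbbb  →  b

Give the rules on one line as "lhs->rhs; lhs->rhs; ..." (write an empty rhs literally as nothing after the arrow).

  | abbba => ba
  | aaaaa => aaaa => aaa => aa => a
  | aaaa => aaa => aa => a
  | aaaabaa => aaabaa => aabaa => baa => ba

aa->a; aab->b; abb->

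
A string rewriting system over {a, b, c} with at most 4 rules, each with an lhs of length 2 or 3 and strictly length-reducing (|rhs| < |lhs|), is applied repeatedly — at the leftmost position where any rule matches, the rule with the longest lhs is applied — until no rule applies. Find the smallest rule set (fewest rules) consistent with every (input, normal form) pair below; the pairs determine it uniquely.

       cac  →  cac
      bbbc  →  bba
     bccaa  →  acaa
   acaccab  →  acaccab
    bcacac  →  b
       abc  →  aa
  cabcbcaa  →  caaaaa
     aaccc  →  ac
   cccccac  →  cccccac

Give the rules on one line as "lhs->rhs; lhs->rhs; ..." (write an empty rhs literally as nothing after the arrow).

  | cac
  | bbbc => bba
  | bccaa => acaa
  | acaccab

aac->b; bac->b; bc->a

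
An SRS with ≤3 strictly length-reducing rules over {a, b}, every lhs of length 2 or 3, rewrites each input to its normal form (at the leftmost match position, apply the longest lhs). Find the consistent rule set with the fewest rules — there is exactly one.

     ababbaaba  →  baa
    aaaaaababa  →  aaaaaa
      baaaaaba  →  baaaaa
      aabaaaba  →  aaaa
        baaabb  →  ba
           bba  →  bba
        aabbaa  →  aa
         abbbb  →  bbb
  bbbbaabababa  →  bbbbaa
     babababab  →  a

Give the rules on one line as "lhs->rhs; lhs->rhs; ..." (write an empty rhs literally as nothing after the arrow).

  | ababbaaba => abbaaba => baaba => baa
  | aaaaaababa => aaaaaaba => aaaaaa
  | baaaaaba => baaaaa
  | aabaaaba => aaaaba => aaaa

ab->; bab->a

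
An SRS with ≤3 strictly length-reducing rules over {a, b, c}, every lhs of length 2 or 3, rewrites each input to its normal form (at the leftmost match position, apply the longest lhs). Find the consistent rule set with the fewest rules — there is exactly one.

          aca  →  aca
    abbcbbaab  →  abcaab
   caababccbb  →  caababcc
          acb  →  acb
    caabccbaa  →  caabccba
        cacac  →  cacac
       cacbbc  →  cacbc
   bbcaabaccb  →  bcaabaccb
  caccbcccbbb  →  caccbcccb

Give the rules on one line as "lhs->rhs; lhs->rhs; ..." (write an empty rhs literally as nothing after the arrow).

  | aca
  | abbcbbaab => abcbbaab => abcaab
  | caababccbb => caababcc
  | acb

baa->ba; bb->; bbc->bc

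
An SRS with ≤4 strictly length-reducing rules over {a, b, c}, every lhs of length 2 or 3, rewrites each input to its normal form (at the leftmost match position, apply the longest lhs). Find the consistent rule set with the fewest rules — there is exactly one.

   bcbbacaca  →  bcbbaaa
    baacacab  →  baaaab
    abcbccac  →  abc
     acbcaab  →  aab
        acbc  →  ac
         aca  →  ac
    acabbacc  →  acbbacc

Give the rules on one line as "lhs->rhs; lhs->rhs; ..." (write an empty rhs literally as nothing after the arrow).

ca->c; caa->a; cac->a; cbc->c

  | bcbbacaca => bcbbaaa
  | baacacab => baaaab
  | abcbccac => abccac => abca => abc
  | acbcaab => acaab => aab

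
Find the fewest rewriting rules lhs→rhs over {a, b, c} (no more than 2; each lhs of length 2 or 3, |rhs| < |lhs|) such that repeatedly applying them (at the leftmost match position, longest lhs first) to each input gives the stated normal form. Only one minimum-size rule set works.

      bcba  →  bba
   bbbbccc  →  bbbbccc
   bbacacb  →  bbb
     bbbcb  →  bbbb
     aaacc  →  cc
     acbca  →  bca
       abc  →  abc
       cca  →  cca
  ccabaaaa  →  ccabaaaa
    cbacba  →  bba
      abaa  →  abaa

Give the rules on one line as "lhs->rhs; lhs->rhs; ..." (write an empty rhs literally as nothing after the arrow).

  | bcba => bba
  | bbbbccc
  | bbacacb => bbcacb => bbccb => bbcb => bbb
  | bbbcb => bbbb

ac->c; cb->b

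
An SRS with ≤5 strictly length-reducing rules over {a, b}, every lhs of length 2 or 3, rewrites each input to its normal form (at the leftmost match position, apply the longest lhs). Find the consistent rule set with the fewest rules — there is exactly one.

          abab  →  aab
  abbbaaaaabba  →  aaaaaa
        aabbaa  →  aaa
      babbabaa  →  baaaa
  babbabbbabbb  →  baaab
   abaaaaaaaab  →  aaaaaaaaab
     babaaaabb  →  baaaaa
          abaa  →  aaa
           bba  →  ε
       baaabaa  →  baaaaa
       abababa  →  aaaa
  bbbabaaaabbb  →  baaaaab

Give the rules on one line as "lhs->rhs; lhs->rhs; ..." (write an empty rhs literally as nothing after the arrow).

aba->aa; bab->ba; bb->; bba->

  | abab => aab
  | abbbaaaaabba => abaaaaabba => aaaaaabba => aaaaaa
  | aabbaa => aaa
  | babbabaa => bababaa => baabaa => baaaa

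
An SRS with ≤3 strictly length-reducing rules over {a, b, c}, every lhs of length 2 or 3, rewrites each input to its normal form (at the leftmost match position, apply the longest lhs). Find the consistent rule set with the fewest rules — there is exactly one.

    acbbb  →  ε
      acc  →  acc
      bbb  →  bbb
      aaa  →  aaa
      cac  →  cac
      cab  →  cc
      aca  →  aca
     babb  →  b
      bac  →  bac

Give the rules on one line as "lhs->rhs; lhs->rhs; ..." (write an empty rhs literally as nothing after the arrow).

  | acbbb => abb => cb => ε
  | acc
  | bbb
  | aaa

ab->c; cb->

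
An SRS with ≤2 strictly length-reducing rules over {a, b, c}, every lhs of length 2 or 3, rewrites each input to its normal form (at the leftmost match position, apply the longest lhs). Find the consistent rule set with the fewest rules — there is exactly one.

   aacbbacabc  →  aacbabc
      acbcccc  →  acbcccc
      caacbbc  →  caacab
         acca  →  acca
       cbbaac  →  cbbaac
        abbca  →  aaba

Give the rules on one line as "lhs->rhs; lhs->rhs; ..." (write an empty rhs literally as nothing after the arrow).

  | aacbbacabc => aacbabc
  | acbcccc
  | caacbbc => caacab
  | acca

bac->; bbc->ab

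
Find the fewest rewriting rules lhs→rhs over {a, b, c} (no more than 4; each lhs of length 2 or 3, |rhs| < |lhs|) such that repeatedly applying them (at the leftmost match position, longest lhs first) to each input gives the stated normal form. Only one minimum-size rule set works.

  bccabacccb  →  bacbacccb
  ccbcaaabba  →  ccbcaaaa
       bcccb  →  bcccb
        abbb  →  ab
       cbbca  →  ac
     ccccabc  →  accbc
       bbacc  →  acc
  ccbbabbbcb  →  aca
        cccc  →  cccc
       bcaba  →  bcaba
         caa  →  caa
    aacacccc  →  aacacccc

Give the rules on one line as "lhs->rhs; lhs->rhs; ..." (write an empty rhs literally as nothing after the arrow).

bb->; bcb->a; cca->ac

  | bccabacccb => bacbacccb
  | ccbcaaabba => ccbcaaaa
  | bcccb
  | abbb => ab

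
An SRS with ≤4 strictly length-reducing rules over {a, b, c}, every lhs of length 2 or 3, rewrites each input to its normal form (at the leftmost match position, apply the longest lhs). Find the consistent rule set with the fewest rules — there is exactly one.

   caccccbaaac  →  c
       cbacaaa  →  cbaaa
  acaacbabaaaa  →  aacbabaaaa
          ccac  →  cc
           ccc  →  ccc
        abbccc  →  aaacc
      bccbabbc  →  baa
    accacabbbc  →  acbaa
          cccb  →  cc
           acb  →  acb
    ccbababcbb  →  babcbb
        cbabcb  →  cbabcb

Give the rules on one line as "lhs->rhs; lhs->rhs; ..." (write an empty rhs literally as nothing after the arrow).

  | caccccbaaac => ccccbaaac => cccaaac => ccaac => cac => c
  | cbacaaa => cbaaa
  | acaacbabaaaa => aacbabaaaa
  | ccac => cc

bbc->aa; ca->; ccb->c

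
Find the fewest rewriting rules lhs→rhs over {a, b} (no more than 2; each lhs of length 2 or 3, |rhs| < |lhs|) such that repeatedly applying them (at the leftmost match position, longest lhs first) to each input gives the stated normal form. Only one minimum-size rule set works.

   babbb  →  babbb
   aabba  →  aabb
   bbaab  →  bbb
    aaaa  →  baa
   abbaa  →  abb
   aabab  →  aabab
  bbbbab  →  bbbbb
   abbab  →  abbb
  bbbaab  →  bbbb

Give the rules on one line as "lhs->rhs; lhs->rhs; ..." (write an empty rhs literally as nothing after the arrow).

aaa->ba; bba->bb

  | babbb
  | aabba => aabb
  | bbaab => bbab => bbb
  | aaaa => baa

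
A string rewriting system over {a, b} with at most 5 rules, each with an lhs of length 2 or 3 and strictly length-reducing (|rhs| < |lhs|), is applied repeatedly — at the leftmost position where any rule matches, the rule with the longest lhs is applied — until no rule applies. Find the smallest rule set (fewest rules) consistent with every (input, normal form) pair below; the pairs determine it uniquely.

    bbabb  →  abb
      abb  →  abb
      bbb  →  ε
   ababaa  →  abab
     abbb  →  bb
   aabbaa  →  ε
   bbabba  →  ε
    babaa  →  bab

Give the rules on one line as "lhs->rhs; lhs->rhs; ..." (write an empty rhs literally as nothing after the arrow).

aa->; aaa->bb; bba->a; bbb->aa

  | bbabb => abb
  | abb
  | bbb => aa => ε
  | ababaa => abab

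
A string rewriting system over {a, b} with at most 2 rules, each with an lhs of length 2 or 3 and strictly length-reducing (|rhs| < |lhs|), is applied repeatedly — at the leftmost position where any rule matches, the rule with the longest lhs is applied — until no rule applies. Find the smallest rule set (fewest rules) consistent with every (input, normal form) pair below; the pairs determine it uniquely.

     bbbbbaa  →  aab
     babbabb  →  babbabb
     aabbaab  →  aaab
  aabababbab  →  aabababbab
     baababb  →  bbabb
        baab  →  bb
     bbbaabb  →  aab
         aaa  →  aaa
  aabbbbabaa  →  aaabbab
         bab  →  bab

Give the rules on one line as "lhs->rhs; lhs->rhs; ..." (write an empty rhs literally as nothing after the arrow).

baa->b; bbb->ab

  | bbbbbaa => abbbaa => aabaa => aab
  | babbabb
  | aabbaab => aabbb => aaab
  | aabababbab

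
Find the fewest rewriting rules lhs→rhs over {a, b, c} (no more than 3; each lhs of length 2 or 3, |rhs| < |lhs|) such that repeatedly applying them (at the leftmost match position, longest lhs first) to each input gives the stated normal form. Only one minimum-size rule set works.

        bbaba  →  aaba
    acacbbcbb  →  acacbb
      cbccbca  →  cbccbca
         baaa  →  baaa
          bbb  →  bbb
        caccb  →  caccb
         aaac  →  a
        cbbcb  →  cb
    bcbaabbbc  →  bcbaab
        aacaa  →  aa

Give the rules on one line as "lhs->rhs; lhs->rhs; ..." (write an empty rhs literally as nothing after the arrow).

  | bbaba => aaba
  | acacbbcbb => acacbb
  | cbccbca
  | baaa

aac->; bba->aa; bbc->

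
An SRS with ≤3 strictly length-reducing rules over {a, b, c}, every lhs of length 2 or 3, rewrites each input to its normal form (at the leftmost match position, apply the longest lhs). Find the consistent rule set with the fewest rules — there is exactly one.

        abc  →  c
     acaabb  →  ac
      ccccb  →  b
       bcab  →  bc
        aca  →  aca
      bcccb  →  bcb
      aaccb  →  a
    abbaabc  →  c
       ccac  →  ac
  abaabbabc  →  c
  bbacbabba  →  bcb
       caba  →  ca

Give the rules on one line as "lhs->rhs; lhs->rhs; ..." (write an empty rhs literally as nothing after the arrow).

  | abc => c
  | acaabb => acab => ac
  | ccccb => ccb => b
  | bcab => bc

ab->; ba->; cc->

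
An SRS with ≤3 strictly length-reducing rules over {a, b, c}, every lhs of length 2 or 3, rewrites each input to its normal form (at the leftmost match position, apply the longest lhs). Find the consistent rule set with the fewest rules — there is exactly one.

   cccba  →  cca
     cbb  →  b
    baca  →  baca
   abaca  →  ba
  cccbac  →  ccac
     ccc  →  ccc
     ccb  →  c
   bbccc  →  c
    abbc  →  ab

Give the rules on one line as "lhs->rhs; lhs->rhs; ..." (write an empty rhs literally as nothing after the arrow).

aba->bb; bc->; cb->

  | cccba => cca
  | cbb => b
  | baca
  | abaca => bbca => ba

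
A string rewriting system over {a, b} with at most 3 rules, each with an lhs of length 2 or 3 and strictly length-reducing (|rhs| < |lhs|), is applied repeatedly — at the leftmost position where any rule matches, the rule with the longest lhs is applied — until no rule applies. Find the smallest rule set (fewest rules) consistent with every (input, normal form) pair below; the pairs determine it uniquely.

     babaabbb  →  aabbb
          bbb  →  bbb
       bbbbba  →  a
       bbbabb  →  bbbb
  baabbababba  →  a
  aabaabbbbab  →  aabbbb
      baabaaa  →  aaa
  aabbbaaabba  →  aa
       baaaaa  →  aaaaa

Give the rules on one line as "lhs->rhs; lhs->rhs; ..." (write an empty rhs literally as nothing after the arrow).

aba->; ba->a; bab->b

  | babaabbb => baabbb => aabbb
  | bbb
  | bbbbba => bbbba => bbba => bba => ba => a
  | bbbabb => bbbb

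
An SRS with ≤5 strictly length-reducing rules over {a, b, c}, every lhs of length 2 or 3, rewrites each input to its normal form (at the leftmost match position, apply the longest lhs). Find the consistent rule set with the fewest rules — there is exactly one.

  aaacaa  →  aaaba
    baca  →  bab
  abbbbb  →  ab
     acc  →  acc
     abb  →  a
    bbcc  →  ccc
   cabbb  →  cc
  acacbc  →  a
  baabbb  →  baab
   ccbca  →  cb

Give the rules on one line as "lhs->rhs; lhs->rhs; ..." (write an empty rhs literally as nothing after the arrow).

abb->a; bb->c; bc->; ca->b

  | aaacaa => aaaba
  | baca => bab
  | abbbbb => abbb => ab
  | acc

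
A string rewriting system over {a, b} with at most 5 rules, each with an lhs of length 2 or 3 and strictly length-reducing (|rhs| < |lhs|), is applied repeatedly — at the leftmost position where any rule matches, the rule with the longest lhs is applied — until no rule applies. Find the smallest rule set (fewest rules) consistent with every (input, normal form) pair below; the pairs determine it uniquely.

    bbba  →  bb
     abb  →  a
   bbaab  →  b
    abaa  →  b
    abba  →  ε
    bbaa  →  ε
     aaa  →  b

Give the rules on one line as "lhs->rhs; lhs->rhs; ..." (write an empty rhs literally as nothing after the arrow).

aa->; aaa->b; ab->a; ba->

  | bbba => bb
  | abb => ab => a
  | bbaab => bab => b
  | abaa => aaa => b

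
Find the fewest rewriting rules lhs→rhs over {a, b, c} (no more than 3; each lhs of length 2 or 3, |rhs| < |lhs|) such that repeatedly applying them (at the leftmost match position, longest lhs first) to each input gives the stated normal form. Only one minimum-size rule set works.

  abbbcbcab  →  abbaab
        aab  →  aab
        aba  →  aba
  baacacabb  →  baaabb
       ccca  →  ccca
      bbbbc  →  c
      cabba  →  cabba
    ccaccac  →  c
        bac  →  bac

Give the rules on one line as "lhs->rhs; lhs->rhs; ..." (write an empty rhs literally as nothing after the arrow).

bbc->c; cac->; cbc->ba

  | abbbcbcab => abcbcab => abbaab
  | aab
  | aba
  | baacacabb => baaabb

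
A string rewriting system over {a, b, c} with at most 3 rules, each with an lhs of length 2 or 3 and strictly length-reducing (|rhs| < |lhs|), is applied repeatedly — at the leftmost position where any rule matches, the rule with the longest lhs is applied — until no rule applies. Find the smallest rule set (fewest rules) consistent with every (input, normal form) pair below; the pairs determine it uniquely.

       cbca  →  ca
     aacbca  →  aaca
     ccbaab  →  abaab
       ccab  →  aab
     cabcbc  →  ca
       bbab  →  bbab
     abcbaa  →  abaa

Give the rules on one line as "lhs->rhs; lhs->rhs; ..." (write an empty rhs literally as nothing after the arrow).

  | cbca => ca
  | aacbca => aaca
  | ccbaab => abaab
  | ccab => aab

bc->; cc->a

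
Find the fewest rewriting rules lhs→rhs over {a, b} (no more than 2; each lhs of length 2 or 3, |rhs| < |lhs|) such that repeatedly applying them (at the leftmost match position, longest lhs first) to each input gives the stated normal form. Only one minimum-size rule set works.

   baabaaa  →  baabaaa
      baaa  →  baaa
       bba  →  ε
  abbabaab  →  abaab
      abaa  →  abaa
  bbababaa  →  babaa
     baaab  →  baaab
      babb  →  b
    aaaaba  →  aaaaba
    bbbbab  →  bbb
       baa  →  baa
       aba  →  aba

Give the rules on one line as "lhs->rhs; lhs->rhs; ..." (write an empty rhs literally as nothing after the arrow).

abb->; bba->

  | baabaaa
  | baaa
  | bba => ε
  | abbabaab => abaab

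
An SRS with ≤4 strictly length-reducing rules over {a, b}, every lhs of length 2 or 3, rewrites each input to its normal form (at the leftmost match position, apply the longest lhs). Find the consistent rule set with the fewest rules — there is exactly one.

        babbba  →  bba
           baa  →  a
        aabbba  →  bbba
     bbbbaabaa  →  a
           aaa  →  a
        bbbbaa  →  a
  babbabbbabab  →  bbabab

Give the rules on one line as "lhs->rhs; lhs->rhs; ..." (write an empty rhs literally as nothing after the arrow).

  | babbba => bba
  | baa => aa => a
  | aabbba => bbba
  | bbbbaabaa => bbbaabaa => bbaabaa => baabaa => aabaa => baa => aa => a

aa->a; aab->b; abb->; baa->aa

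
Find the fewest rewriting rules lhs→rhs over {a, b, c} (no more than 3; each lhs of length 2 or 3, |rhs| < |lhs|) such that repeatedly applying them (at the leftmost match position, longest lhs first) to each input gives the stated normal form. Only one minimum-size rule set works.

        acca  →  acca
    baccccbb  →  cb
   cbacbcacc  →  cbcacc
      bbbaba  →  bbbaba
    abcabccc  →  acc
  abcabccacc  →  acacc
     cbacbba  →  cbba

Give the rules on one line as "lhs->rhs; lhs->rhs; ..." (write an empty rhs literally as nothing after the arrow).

  | acca
  | baccccbb => cccbb => cb
  | cbacbcacc => cbcacc
  | bbbaba

bac->; cab->a; ccb->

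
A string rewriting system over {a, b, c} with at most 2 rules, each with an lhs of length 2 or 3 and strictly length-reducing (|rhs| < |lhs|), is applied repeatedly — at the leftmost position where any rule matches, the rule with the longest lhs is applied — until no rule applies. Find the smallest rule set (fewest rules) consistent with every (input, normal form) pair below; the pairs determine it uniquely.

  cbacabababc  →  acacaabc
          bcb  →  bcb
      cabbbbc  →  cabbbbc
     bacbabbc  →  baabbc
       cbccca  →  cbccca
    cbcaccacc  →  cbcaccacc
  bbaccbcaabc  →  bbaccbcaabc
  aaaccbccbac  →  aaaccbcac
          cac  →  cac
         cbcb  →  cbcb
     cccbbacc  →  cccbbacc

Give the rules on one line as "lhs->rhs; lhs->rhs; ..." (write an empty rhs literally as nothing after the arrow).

bab->ca; cba->a

  | cbacabababc => acabababc => acacaabc
  | bcb
  | cabbbbc
  | bacbabbc => baabbc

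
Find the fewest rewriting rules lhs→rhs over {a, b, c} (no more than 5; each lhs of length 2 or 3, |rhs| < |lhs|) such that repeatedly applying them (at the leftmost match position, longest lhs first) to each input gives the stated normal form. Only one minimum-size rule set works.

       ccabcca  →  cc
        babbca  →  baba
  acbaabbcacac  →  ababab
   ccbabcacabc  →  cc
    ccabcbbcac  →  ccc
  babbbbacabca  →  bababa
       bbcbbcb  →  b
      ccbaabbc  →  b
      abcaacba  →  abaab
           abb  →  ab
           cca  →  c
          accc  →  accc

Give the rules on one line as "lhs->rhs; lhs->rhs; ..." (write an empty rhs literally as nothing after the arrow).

  | ccabcca => cbbcca => cbcca => ccca => ccb => cc
  | babbca => babca => baba
  | acbaabbcacac => acaabbcacac => ababbcacac => ababcacac => ababacac => abababc => ababab
  | ccbabcacabc => ccabcacabc => cbbcacabc => cbcacabc => ccacabc => cbcabc => ccabc => cbbc => cbc => cc

bb->b; bc->b; ca->b; cb->c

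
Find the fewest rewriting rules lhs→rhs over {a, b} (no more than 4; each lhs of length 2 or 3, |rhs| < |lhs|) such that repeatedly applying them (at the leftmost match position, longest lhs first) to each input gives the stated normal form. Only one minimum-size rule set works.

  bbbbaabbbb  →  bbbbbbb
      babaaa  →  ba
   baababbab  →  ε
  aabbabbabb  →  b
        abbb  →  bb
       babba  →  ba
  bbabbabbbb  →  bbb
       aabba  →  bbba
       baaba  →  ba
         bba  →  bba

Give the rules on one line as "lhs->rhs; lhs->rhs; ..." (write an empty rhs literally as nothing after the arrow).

aa->b; ab->; baa->; bab->ab

  | bbbbaabbbb => bbbbbbb
  | babaaa => abaaa => aaa => ba
  | baababbab => babbab => abbab => bab => ab => ε
  | aabbabbabb => bbbabbabb => bbabbabb => babbabb => abbabb => babb => abb => b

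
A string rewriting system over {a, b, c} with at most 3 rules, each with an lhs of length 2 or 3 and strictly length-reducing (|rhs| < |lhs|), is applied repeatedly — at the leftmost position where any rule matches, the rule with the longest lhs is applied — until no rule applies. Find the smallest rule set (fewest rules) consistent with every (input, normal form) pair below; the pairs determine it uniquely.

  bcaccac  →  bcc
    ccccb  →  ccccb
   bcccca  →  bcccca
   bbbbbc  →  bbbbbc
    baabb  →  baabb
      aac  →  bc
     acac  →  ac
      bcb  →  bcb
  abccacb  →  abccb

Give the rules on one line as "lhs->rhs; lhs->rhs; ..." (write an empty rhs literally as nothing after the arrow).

  | bcaccac => bccac => bcc
  | ccccb
  | bcccca
  | bbbbbc

aac->bc; cac->c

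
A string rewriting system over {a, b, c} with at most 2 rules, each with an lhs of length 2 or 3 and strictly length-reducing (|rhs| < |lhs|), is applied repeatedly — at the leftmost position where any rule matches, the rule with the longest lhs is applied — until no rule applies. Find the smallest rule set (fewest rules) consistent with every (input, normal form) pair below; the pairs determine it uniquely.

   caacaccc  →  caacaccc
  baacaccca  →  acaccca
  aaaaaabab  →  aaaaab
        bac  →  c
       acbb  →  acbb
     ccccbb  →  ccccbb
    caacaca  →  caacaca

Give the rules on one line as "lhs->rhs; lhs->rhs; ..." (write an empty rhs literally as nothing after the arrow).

  | caacaccc
  | baacaccca => acaccca
  | aaaaaabab => aaaaab
  | bac => c

aba->; ba->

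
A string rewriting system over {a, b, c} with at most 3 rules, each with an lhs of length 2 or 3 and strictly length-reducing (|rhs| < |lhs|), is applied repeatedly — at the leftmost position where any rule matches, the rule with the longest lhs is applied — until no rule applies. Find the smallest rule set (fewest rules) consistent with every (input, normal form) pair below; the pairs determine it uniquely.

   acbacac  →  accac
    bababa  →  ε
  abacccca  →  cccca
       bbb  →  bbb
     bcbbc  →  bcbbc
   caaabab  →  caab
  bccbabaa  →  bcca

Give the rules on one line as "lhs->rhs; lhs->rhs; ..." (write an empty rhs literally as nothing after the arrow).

  | acbacac => accac
  | bababa => baba => ba => ε
  | abacccca => cccca
  | bbb

aba->; ba->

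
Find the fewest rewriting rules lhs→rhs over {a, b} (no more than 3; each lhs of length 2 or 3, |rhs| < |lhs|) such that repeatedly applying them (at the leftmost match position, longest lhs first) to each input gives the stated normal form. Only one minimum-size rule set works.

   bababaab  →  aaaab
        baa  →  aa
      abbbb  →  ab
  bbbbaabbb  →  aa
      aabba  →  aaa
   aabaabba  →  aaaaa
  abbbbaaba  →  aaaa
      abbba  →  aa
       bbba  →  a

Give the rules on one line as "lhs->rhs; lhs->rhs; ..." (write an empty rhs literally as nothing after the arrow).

ba->a; bbb->

  | bababaab => ababaab => aabaab => aaaab
  | baa => aa
  | abbbb => ab
  | bbbbaabbb => baabbb => aabbb => aa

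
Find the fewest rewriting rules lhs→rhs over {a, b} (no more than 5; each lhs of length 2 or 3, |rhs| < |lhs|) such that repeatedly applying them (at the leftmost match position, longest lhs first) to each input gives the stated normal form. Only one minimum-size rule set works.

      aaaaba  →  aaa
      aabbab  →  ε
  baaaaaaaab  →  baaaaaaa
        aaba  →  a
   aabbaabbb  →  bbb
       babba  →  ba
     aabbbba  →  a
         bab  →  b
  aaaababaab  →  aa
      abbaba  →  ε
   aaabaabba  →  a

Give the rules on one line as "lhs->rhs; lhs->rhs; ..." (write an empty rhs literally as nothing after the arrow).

ab->; aba->; abb->bb; bba->a

  | aaaaba => aaa
  | aabbab => abbab => bbab => ab => ε
  | baaaaaaaab => baaaaaaa
  | aaba => a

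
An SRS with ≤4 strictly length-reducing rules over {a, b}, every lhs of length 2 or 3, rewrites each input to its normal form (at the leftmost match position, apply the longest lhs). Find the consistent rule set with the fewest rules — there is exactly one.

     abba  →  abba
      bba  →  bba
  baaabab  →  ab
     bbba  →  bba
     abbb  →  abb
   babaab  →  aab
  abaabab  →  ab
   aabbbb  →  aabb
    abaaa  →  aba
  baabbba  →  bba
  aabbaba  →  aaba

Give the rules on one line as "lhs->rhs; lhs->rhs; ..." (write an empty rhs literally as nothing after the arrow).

  | abba
  | bba
  | baaabab => babab => ab
  | bbba => bba

baa->b; bab->; bbb->bb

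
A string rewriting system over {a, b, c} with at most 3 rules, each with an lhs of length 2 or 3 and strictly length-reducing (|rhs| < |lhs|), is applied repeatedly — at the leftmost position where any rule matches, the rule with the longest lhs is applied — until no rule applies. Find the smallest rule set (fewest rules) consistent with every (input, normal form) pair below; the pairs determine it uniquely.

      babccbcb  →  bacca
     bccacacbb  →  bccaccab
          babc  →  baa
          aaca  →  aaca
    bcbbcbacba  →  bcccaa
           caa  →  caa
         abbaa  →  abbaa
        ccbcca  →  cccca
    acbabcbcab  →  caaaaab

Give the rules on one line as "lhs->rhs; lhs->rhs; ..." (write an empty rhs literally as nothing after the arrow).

abc->aa; acb->ca; cb->c

  | babccbcb => baacbcb => bacacb => bacca
  | bccacacbb => bccaccab
  | babc => baa
  | aaca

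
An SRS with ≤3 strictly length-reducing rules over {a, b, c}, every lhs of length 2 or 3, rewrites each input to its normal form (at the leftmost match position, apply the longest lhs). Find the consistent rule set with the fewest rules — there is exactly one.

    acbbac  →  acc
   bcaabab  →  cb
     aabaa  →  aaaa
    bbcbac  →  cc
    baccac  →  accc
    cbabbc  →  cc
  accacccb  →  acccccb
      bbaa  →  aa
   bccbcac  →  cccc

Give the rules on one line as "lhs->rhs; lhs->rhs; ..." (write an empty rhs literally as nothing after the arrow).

ba->a; bc->c; ca->c

  | acbbac => acbac => acac => acc
  | bcaabab => caabab => cabab => cbab => cab => cb
  | aabaa => aaaa
  | bbcbac => bcbac => cbac => cac => cc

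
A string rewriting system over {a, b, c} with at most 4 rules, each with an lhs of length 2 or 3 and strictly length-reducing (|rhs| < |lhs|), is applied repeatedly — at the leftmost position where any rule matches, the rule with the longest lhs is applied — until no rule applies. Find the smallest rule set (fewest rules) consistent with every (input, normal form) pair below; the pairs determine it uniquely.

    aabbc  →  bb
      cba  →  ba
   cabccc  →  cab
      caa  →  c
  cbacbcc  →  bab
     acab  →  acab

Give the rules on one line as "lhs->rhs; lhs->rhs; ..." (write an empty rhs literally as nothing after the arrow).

  | aabbc => bbc => bb
  | cba => ba
  | cabccc => cabcc => cabc => cab
  | caa => c

aa->; bc->b; cb->b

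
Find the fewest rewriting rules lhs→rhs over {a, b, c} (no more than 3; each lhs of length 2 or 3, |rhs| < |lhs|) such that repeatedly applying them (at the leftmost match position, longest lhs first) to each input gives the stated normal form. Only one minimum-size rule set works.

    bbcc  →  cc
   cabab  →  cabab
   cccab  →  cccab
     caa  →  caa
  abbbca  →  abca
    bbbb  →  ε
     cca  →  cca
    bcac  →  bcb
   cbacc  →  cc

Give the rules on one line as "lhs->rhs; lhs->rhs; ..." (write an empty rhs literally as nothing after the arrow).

ac->b; bb->

  | bbcc => cc
  | cabab
  | cccab
  | caa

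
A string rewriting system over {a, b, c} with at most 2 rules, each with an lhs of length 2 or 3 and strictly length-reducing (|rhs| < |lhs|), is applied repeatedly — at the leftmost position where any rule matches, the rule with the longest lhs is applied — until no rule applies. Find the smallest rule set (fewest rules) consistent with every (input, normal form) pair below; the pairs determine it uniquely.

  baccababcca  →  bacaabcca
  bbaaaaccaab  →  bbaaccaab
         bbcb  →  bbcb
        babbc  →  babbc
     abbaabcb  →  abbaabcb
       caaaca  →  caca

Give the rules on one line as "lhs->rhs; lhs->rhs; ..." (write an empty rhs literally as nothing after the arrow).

aaa->a; cab->a

  | baccababcca => bacaabcca
  | bbaaaaccaab => bbaaccaab
  | bbcb
  | babbc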